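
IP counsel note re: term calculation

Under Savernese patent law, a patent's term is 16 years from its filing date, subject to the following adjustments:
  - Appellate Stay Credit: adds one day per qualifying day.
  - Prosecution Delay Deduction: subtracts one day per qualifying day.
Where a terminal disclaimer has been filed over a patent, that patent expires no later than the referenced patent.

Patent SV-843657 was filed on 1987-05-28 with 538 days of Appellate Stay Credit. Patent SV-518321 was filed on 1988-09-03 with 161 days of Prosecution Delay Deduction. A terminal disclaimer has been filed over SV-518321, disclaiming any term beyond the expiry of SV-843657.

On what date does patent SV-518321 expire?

2004-03-26

Natural term of SV-518321:
  Base: filing + 16 years → 3 September 2004.
  Prosecution Delay Deduction: −161 days → 26 March 2004.
Expiry of referenced patent SV-843657:
  Base: filing + 16 years → 28 May 2003.
  Appellate Stay Credit: +538 days → 16 November 2004.
Terminal disclaimer: SV-518321 expires on the earlier of 26 March 2004 and 16 November 2004.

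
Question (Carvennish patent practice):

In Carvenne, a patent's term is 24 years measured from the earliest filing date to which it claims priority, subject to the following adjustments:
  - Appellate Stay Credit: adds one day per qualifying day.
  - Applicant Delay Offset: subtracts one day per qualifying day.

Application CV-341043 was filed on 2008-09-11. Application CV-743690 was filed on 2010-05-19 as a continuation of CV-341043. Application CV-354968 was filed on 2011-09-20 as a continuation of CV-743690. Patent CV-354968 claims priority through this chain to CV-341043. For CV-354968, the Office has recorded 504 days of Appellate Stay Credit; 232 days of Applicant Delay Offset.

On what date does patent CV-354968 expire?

Earliest priority filing: 11 September 2008.
Base term: 11 September 2008 + 24 years → 11 September 2032.
Appellate Stay Credit: +504 days → 28 January 2034.
Applicant Delay Offset: −232 days → 10 June 2033.

2033-06-10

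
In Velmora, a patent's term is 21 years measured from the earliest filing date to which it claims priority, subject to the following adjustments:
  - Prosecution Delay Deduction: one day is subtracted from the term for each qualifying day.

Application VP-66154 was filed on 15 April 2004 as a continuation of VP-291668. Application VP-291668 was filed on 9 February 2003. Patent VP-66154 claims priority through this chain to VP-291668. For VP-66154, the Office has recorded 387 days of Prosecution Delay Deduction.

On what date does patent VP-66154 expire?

2023-01-18

Earliest priority filing: 9 February 2003.
Base term: 9 February 2003 + 21 years → 9 February 2024.
Prosecution Delay Deduction: −387 days → 18 January 2023.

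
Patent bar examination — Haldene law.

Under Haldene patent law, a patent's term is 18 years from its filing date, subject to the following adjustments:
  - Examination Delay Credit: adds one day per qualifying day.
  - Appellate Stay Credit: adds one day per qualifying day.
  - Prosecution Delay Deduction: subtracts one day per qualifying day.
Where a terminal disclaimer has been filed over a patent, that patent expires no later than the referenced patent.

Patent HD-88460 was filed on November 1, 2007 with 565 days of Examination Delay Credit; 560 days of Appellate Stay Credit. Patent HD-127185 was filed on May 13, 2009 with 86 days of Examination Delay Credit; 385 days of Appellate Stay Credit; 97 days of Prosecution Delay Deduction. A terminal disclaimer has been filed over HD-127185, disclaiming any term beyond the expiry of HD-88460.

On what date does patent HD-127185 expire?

Natural term of HD-127185:
  Base: filing + 18 years → 13 May 2027.
  Examination Delay Credit: +86 days → 7 August 2027.
  Appellate Stay Credit: +385 days → 26 August 2028.
  Prosecution Delay Deduction: −97 days → 21 May 2028.
Expiry of referenced patent HD-88460:
  Base: filing + 18 years → 1 November 2025.
  Examination Delay Credit: +565 days → 20 May 2027.
  Appellate Stay Credit: +560 days → 30 November 2028.
Terminal disclaimer: HD-127185 expires on the earlier of 21 May 2028 and 30 November 2028.

May 21, 2028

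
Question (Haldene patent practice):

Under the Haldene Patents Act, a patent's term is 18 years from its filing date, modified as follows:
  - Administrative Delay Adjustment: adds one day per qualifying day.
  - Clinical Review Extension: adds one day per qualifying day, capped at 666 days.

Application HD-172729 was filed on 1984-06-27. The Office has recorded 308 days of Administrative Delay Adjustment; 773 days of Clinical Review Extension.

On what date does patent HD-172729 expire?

Base term: filing date + 18 years → 27 June 2002.
Administrative Delay Adjustment: +308 days → 1 May 2003.
Clinical Review Extension: 773 days claimed exceeds the 666-day cap, so +666 days → 25 February 2005.

2005-02-25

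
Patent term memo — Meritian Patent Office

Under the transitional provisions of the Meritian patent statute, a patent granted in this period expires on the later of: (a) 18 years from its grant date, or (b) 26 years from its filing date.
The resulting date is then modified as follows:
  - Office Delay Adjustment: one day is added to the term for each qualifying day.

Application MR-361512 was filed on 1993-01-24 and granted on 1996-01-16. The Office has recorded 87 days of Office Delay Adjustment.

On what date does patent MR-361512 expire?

(a) grant + 18 years → 16 January 2014.
(b) filing + 26 years → 24 January 2019.
Later of the two: 24 January 2019.
Office Delay Adjustment: +87 days → 21 April 2019.

April 21, 2019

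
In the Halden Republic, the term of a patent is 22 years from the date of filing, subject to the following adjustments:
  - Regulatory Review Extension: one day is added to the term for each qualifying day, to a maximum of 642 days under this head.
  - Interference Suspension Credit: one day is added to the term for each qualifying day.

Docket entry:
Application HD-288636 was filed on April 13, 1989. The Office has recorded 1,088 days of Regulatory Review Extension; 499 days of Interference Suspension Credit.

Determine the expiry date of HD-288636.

Base term: filing date + 22 years → 13 April 2011.
Regulatory Review Extension: 1088 days claimed exceeds the 642-day cap, so +642 days → 14 January 2013.
Interference Suspension Credit: +499 days → 28 May 2014.

2014-05-28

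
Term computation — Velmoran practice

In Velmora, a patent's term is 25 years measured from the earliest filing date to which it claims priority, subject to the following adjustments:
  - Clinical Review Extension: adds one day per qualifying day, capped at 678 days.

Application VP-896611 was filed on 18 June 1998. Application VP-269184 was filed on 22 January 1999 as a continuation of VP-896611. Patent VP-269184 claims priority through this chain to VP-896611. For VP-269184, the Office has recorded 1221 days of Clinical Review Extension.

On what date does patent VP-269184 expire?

2025-04-26

Earliest priority filing: 18 June 1998.
Base term: 18 June 1998 + 25 years → 18 June 2023.
Clinical Review Extension: 1221 days claimed exceeds the 678-day cap, so +678 days → 26 April 2025.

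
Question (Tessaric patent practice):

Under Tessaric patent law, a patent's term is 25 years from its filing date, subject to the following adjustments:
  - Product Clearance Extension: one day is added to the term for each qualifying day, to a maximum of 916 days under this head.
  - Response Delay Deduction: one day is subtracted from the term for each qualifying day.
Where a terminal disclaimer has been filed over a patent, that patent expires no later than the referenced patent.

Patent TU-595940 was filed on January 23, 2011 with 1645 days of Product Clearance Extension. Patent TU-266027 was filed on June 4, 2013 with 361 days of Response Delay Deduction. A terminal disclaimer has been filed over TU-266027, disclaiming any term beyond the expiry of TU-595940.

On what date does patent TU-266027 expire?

Natural term of TU-266027:
  Base: filing + 25 years → 4 June 2038.
  Response Delay Deduction: −361 days → 8 June 2037.
Expiry of referenced patent TU-595940:
  Base: filing + 25 years → 23 January 2036.
  Product Clearance Extension: 1645 days claimed exceeds the 916-day cap, so +916 days → 27 July 2038.
Terminal disclaimer: TU-266027 expires on the earlier of 8 June 2037 and 27 July 2038.

2037-06-08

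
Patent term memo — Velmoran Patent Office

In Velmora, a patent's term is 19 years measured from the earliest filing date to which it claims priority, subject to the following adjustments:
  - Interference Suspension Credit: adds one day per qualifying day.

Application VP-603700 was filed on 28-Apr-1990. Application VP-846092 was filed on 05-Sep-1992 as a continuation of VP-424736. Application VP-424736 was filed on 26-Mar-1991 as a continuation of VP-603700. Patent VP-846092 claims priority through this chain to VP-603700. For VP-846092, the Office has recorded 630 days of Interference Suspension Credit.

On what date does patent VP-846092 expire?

January 18, 2011

Earliest priority filing: 28 April 1990.
Base term: 28 April 1990 + 19 years → 28 April 2009.
Interference Suspension Credit: +630 days → 18 January 2011.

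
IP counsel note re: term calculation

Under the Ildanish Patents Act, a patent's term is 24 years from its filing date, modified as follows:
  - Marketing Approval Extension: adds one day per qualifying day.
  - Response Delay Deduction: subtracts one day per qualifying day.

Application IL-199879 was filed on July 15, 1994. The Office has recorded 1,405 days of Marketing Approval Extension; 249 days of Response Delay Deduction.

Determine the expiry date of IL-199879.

Base term: filing date + 24 years → 15 July 2018.
Marketing Approval Extension: +1405 days → 20 May 2022.
Response Delay Deduction: −249 days → 13 September 2021.

September 13, 2021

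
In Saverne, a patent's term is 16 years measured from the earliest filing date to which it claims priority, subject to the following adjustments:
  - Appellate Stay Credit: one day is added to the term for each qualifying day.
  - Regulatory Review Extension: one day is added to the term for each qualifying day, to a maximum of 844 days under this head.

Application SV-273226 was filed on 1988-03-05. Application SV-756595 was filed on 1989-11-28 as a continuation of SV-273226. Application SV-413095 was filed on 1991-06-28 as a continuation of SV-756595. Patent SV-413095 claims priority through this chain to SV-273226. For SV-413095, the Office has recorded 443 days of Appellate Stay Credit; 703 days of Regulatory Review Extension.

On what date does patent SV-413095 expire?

April 25, 2007

Earliest priority filing: 5 March 1988.
Base term: 5 March 1988 + 16 years → 5 March 2004.
Appellate Stay Credit: +443 days → 22 May 2005.
Regulatory Review Extension: 703 days (within the 844-day cap) → +703 days → 25 April 2007.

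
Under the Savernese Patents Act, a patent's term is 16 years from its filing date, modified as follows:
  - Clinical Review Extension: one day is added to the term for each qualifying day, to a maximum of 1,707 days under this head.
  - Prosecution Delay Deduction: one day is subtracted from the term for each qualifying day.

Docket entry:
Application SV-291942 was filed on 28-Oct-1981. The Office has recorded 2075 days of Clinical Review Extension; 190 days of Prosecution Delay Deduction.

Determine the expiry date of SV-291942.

Base term: filing date + 16 years → 28 October 1997.
Clinical Review Extension: 2075 days claimed exceeds the 1707-day cap, so +1707 days → 1 July 2002.
Prosecution Delay Deduction: −190 days → 23 December 2001.

2001-12-23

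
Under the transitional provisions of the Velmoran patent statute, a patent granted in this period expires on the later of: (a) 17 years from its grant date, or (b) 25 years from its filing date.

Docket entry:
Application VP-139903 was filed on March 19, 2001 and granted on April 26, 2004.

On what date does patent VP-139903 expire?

(a) grant + 17 years → 26 April 2021.
(b) filing + 25 years → 19 March 2026.
Later of the two: 19 March 2026.

2026-03-19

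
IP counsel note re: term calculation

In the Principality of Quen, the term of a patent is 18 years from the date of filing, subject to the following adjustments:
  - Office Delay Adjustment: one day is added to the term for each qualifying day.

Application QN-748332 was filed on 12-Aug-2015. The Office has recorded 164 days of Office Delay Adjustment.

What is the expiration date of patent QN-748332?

January 23, 2034

Base term: filing date + 18 years → 12 August 2033.
Office Delay Adjustment: +164 days → 23 January 2034.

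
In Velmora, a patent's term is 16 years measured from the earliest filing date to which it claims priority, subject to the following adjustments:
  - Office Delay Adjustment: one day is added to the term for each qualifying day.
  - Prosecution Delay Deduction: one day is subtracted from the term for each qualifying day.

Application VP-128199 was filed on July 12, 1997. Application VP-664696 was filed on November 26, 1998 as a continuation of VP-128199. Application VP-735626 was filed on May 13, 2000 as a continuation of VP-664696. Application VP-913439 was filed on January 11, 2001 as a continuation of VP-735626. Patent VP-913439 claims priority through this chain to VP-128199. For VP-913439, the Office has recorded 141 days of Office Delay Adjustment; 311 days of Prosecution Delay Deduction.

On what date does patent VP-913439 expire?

January 23, 2013

Earliest priority filing: 12 July 1997.
Base term: 12 July 1997 + 16 years → 12 July 2013.
Office Delay Adjustment: +141 days → 30 November 2013.
Prosecution Delay Deduction: −311 days → 23 January 2013.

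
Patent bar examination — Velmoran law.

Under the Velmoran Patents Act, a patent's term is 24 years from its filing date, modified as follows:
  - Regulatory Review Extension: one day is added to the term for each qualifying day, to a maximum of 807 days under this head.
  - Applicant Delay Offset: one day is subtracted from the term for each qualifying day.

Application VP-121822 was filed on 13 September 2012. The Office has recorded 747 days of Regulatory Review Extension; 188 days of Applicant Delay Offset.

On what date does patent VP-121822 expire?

Base term: filing date + 24 years → 13 September 2036.
Regulatory Review Extension: 747 days (within the 807-day cap) → +747 days → 30 September 2038.
Applicant Delay Offset: −188 days → 26 March 2038.

March 26, 2038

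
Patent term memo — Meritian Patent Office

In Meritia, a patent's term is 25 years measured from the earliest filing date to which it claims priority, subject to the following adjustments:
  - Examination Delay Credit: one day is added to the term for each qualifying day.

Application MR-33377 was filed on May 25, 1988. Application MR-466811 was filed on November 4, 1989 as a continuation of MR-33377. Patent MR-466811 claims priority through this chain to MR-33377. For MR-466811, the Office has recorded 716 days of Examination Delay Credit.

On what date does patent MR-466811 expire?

Earliest priority filing: 25 May 1988.
Base term: 25 May 1988 + 25 years → 25 May 2013.
Examination Delay Credit: +716 days → 11 May 2015.

May 11, 2015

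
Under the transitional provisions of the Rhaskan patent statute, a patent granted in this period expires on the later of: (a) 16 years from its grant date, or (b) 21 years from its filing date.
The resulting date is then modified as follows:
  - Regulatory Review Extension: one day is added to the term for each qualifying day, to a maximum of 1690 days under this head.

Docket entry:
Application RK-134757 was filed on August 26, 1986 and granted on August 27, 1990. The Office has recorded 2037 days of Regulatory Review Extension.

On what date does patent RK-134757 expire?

2012-04-11

(a) grant + 16 years → 27 August 2006.
(b) filing + 21 years → 26 August 2007.
Later of the two: 26 August 2007.
Regulatory Review Extension: 2037 days claimed exceeds the 1690-day cap, so +1690 days → 11 April 2012.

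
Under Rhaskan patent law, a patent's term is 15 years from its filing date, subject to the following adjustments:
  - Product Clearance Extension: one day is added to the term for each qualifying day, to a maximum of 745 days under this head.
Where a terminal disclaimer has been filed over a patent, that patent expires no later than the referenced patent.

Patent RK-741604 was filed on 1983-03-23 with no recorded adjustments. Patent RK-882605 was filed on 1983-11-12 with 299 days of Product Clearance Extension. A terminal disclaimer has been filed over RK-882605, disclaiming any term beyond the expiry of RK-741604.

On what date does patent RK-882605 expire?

Natural term of RK-882605:
  Base: filing + 15 years → 12 November 1998.
  Product Clearance Extension: 299 days (within the 745-day cap) → +299 days → 7 September 1999.
Expiry of referenced patent RK-741604:
  Base: filing + 15 years → 23 March 1998.
Terminal disclaimer: RK-882605 expires on the earlier of 7 September 1999 and 23 March 1998.

March 23, 1998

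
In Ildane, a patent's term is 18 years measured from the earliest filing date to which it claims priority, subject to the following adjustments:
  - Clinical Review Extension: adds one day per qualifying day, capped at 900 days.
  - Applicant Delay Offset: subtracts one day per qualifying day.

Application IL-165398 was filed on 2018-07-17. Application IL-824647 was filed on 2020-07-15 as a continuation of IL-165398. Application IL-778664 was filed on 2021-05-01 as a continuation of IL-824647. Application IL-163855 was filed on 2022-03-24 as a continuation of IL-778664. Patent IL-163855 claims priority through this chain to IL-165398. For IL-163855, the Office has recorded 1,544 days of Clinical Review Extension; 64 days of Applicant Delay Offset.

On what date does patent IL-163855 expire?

Earliest priority filing: 17 July 2018.
Base term: 17 July 2018 + 18 years → 17 July 2036.
Clinical Review Extension: 1544 days claimed exceeds the 900-day cap, so +900 days → 3 January 2039.
Applicant Delay Offset: −64 days → 31 October 2038.

2038-10-31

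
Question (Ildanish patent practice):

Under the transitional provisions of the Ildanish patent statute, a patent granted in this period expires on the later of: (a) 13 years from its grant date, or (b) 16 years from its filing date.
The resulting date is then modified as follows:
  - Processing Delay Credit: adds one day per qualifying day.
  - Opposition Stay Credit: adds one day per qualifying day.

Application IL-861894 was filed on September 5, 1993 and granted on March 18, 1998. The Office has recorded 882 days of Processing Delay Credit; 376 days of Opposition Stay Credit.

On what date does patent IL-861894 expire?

2014-08-27

(a) grant + 13 years → 18 March 2011.
(b) filing + 16 years → 5 September 2009.
Later of the two: 18 March 2011.
Processing Delay Credit: +882 days → 16 August 2013.
Opposition Stay Credit: +376 days → 27 August 2014.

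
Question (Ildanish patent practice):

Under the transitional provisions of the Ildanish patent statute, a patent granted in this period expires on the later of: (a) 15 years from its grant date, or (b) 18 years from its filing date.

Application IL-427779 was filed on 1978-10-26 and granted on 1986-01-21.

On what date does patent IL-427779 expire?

January 21, 2001

(a) grant + 15 years → 21 January 2001.
(b) filing + 18 years → 26 October 1996.
Later of the two: 21 January 2001.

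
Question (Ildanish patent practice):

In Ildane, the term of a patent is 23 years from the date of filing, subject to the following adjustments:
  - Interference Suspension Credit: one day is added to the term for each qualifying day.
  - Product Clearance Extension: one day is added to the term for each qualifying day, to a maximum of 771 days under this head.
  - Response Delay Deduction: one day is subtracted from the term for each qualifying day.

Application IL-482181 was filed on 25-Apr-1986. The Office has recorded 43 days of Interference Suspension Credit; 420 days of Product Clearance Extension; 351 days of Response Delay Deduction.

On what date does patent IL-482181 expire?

Base term: filing date + 23 years → 25 April 2009.
Interference Suspension Credit: +43 days → 7 June 2009.
Product Clearance Extension: 420 days (within the 771-day cap) → +420 days → 1 August 2010.
Response Delay Deduction: −351 days → 15 August 2009.

August 15, 2009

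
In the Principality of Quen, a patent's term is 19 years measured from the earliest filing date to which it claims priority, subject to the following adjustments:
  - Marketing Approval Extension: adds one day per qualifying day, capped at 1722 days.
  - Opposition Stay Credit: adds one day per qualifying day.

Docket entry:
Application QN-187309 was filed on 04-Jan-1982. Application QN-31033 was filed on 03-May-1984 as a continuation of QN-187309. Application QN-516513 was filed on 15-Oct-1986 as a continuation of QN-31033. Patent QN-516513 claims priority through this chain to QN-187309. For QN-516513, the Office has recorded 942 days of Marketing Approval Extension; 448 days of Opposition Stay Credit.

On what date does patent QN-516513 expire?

October 25, 2004

Earliest priority filing: 4 January 1982.
Base term: 4 January 1982 + 19 years → 4 January 2001.
Marketing Approval Extension: 942 days (within the 1722-day cap) → +942 days → 4 August 2003.
Opposition Stay Credit: +448 days → 25 October 2004.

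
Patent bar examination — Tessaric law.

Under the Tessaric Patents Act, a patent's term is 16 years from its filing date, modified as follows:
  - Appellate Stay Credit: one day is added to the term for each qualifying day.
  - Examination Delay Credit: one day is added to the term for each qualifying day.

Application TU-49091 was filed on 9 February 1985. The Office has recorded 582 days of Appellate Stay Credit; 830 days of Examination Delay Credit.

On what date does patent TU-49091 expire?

Base term: filing date + 16 years → 9 February 2001.
Appellate Stay Credit: +582 days → 14 September 2002.
Examination Delay Credit: +830 days → 22 December 2004.

December 22, 2004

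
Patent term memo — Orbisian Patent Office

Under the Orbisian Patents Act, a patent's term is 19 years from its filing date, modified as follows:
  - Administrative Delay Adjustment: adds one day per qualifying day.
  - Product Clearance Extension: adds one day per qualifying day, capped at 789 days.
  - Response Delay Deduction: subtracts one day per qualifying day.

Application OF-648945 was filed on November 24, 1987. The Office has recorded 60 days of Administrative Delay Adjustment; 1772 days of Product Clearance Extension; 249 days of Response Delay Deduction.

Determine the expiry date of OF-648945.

2008-07-16

Base term: filing date + 19 years → 24 November 2006.
Administrative Delay Adjustment: +60 days → 23 January 2007.
Product Clearance Extension: 1772 days claimed exceeds the 789-day cap, so +789 days → 22 March 2009.
Response Delay Deduction: −249 days → 16 July 2008.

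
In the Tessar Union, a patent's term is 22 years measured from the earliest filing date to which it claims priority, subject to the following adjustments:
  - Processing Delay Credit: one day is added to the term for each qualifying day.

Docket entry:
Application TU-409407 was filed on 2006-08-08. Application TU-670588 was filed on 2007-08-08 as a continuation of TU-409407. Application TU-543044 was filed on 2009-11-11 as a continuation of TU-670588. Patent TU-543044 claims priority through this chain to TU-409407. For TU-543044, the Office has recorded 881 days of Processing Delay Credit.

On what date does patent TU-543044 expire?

Earliest priority filing: 8 August 2006.
Base term: 8 August 2006 + 22 years → 8 August 2028.
Processing Delay Credit: +881 days → 6 January 2031.

January 6, 2031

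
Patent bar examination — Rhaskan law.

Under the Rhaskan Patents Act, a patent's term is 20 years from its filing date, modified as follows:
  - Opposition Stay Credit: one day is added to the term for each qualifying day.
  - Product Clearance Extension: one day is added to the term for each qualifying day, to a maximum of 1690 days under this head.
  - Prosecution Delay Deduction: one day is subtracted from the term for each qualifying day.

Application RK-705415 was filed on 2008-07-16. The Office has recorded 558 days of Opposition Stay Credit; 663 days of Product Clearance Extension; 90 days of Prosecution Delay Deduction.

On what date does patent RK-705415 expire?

Base term: filing date + 20 years → 16 July 2028.
Opposition Stay Credit: +558 days → 25 January 2030.
Product Clearance Extension: 663 days (within the 1690-day cap) → +663 days → 19 November 2031.
Prosecution Delay Deduction: −90 days → 21 August 2031.

2031-08-21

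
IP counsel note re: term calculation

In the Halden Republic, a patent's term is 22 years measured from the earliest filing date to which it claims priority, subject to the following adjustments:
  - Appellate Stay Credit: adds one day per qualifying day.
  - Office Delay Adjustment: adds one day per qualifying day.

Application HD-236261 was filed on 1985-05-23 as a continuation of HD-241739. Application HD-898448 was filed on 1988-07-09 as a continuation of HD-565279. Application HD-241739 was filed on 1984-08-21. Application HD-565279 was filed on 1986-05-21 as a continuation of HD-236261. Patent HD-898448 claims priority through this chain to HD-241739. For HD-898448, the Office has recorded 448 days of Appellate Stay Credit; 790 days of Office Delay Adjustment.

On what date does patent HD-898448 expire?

2010-01-10

Earliest priority filing: 21 August 1984.
Base term: 21 August 1984 + 22 years → 21 August 2006.
Appellate Stay Credit: +448 days → 12 November 2007.
Office Delay Adjustment: +790 days → 10 January 2010.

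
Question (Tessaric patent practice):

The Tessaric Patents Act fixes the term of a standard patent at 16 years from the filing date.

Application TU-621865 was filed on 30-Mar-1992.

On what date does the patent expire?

2008-03-30

Filing date + 16 years → 30 March 2008.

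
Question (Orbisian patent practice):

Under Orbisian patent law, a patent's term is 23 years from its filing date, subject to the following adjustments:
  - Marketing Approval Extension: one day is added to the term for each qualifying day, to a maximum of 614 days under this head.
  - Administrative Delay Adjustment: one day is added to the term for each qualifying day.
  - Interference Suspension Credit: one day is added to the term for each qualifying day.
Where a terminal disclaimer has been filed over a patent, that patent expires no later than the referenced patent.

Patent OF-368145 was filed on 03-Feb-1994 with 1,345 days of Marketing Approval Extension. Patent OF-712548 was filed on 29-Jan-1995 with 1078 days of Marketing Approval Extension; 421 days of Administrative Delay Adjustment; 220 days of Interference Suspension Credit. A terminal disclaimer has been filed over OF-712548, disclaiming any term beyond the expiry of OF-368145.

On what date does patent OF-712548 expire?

Natural term of OF-712548:
  Base: filing + 23 years → 29 January 2018.
  Marketing Approval Extension: 1078 days claimed exceeds the 614-day cap, so +614 days → 5 October 2019.
  Administrative Delay Adjustment: +421 days → 29 November 2020.
  Interference Suspension Credit: +220 days → 7 July 2021.
Expiry of referenced patent OF-368145:
  Base: filing + 23 years → 3 February 2017.
  Marketing Approval Extension: 1345 days claimed exceeds the 614-day cap, so +614 days → 10 October 2018.
Terminal disclaimer: OF-712548 expires on the earlier of 7 July 2021 and 10 October 2018.

October 10, 2018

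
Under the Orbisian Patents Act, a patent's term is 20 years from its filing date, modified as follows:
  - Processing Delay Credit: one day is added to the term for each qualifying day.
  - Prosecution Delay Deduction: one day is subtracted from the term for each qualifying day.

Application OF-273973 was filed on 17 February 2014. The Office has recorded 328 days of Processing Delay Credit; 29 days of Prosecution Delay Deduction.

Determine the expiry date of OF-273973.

Base term: filing date + 20 years → 17 February 2034.
Processing Delay Credit: +328 days → 11 January 2035.
Prosecution Delay Deduction: −29 days → 13 December 2034.

2034-12-13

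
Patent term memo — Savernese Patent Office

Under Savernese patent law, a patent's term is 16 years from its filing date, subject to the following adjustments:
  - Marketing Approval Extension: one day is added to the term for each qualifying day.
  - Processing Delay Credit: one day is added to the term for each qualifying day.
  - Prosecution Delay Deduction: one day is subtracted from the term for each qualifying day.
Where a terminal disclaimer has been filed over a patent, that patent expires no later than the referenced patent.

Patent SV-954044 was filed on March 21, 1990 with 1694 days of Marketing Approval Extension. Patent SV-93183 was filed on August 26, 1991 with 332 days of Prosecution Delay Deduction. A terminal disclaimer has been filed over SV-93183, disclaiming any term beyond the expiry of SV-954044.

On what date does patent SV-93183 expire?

Natural term of SV-93183:
  Base: filing + 16 years → 26 August 2007.
  Prosecution Delay Deduction: −332 days → 28 September 2006.
Expiry of referenced patent SV-954044:
  Base: filing + 16 years → 21 March 2006.
  Marketing Approval Extension: +1694 days → 9 November 2010.
Terminal disclaimer: SV-93183 expires on the earlier of 28 September 2006 and 9 November 2010.

September 28, 2006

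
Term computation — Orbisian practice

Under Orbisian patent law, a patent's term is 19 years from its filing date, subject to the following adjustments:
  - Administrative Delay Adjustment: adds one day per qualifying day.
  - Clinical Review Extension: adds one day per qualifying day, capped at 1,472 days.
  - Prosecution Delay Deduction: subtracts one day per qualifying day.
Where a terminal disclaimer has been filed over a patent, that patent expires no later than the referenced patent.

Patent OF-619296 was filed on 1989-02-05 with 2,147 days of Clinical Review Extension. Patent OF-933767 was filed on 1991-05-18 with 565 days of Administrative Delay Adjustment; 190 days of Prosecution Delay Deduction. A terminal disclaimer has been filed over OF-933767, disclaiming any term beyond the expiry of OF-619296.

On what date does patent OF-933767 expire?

May 28, 2011

Natural term of OF-933767:
  Base: filing + 19 years → 18 May 2010.
  Administrative Delay Adjustment: +565 days → 4 December 2011.
  Prosecution Delay Deduction: −190 days → 28 May 2011.
Expiry of referenced patent OF-619296:
  Base: filing + 19 years → 5 February 2008.
  Clinical Review Extension: 2147 days claimed exceeds the 1472-day cap, so +1472 days → 16 February 2012.
Terminal disclaimer: OF-933767 expires on the earlier of 28 May 2011 and 16 February 2012.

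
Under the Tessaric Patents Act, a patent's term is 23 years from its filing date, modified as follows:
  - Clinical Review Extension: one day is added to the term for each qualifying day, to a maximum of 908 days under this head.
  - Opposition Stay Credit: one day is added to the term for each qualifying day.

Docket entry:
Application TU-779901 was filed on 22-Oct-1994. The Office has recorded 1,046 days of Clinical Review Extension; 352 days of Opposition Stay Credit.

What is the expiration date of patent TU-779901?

2021-04-04

Base term: filing date + 23 years → 22 October 2017.
Clinical Review Extension: 1046 days claimed exceeds the 908-day cap, so +908 days → 17 April 2020.
Opposition Stay Credit: +352 days → 4 April 2021.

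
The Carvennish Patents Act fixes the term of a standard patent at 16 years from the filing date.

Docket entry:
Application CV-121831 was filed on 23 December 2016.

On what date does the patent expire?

Filing date + 16 years → 23 December 2032.

December 23, 2032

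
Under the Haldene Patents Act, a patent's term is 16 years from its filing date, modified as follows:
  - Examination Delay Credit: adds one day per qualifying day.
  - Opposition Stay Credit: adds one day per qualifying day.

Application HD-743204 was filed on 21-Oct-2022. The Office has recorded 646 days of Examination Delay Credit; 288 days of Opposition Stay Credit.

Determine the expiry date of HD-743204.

Base term: filing date + 16 years → 21 October 2038.
Examination Delay Credit: +646 days → 28 July 2040.
Opposition Stay Credit: +288 days → 12 May 2041.

May 12, 2041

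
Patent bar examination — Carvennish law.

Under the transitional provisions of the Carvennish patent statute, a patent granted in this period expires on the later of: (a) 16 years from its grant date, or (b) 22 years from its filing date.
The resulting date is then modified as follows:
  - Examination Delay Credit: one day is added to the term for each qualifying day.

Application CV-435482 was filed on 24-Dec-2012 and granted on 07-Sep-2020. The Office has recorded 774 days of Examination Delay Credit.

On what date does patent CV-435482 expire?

2038-10-21

(a) grant + 16 years → 7 September 2036.
(b) filing + 22 years → 24 December 2034.
Later of the two: 7 September 2036.
Examination Delay Credit: +774 days → 21 October 2038.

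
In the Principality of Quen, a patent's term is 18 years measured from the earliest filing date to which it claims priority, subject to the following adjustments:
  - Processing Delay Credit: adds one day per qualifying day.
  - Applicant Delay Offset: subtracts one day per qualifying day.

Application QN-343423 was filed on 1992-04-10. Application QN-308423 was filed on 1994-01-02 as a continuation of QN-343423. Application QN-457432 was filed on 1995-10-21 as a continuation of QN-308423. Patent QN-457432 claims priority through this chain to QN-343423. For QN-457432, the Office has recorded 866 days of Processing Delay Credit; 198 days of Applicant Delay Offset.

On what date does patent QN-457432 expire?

Earliest priority filing: 10 April 1992.
Base term: 10 April 1992 + 18 years → 10 April 2010.
Processing Delay Credit: +866 days → 23 August 2012.
Applicant Delay Offset: −198 days → 7 February 2012.

February 7, 2012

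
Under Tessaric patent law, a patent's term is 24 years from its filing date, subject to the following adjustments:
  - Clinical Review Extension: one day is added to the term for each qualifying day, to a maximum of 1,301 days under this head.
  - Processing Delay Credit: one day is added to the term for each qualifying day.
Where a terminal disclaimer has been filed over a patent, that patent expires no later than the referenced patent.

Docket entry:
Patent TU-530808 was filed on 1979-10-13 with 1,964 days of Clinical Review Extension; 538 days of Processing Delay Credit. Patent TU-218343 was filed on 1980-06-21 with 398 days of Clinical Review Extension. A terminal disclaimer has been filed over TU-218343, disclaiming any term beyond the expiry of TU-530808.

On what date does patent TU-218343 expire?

Natural term of TU-218343:
  Base: filing + 24 years → 21 June 2004.
  Clinical Review Extension: 398 days (within the 1301-day cap) → +398 days → 24 July 2005.
Expiry of referenced patent TU-530808:
  Base: filing + 24 years → 13 October 2003.
  Clinical Review Extension: 1964 days claimed exceeds the 1301-day cap, so +1301 days → 6 May 2007.
  Processing Delay Credit: +538 days → 25 October 2008.
Terminal disclaimer: TU-218343 expires on the earlier of 24 July 2005 and 25 October 2008.

July 24, 2005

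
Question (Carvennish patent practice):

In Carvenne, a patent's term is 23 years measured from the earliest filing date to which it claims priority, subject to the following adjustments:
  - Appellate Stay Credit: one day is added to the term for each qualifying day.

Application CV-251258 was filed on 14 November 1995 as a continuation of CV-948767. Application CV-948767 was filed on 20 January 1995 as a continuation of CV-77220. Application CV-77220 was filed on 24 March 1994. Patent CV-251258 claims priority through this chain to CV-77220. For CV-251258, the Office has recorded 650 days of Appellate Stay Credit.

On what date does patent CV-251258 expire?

Earliest priority filing: 24 March 1994.
Base term: 24 March 1994 + 23 years → 24 March 2017.
Appellate Stay Credit: +650 days → 3 January 2019.

January 3, 2019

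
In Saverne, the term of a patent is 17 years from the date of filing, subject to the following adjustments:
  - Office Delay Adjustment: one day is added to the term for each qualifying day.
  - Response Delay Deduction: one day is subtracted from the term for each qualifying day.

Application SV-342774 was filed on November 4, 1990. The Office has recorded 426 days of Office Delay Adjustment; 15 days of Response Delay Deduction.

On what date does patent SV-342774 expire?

Base term: filing date + 17 years → 4 November 2007.
Office Delay Adjustment: +426 days → 3 January 2009.
Response Delay Deduction: −15 days → 19 December 2008.

December 19, 2008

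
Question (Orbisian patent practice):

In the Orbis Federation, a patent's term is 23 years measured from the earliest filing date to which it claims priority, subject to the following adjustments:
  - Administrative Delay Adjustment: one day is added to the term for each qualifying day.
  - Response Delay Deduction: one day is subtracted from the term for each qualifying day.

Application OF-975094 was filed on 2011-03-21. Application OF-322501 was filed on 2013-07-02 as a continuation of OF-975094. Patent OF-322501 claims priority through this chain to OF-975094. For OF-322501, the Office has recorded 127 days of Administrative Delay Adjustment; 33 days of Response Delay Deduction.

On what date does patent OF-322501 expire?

Earliest priority filing: 21 March 2011.
Base term: 21 March 2011 + 23 years → 21 March 2034.
Administrative Delay Adjustment: +127 days → 26 July 2034.
Response Delay Deduction: −33 days → 23 June 2034.

2034-06-23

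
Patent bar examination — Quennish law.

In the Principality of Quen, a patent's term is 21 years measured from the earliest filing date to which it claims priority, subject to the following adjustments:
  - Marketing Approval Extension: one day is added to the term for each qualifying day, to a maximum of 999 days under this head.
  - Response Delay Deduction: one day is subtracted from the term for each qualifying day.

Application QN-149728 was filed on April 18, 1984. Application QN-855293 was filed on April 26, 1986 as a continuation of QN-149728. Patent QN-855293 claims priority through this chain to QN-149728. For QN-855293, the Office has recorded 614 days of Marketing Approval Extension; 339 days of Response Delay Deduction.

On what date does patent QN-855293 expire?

Earliest priority filing: 18 April 1984.
Base term: 18 April 1984 + 21 years → 18 April 2005.
Marketing Approval Extension: 614 days (within the 999-day cap) → +614 days → 23 December 2006.
Response Delay Deduction: −339 days → 18 January 2006.

January 18, 2006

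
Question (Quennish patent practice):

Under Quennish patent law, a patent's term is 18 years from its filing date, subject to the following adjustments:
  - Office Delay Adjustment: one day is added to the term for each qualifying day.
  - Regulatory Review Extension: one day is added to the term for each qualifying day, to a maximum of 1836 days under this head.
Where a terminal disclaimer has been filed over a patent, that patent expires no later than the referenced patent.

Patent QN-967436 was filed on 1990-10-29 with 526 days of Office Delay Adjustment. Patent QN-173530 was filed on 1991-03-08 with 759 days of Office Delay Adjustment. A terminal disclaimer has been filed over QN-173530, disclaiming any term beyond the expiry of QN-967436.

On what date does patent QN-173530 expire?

Natural term of QN-173530:
  Base: filing + 18 years → 8 March 2009.
  Office Delay Adjustment: +759 days → 6 April 2011.
Expiry of referenced patent QN-967436:
  Base: filing + 18 years → 29 October 2008.
  Office Delay Adjustment: +526 days → 8 April 2010.
Terminal disclaimer: QN-173530 expires on the earlier of 6 April 2011 and 8 April 2010.

April 8, 2010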